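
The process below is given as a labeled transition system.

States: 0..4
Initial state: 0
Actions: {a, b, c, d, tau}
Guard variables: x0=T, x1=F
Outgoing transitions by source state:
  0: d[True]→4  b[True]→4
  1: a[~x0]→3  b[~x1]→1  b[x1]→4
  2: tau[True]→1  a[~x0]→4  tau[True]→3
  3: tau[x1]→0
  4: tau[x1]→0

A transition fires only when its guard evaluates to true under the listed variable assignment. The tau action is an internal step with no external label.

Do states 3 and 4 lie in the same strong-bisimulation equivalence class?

Refine partition for ~:
  P[0] = {{0,1,2,3,4}}
  P[1] = {{0},{1},{2},{3,4}}
4 equivalence class(es) (converged in 2)
3∈{3,4}, 4∈{3,4}

Answer: BISIMILAR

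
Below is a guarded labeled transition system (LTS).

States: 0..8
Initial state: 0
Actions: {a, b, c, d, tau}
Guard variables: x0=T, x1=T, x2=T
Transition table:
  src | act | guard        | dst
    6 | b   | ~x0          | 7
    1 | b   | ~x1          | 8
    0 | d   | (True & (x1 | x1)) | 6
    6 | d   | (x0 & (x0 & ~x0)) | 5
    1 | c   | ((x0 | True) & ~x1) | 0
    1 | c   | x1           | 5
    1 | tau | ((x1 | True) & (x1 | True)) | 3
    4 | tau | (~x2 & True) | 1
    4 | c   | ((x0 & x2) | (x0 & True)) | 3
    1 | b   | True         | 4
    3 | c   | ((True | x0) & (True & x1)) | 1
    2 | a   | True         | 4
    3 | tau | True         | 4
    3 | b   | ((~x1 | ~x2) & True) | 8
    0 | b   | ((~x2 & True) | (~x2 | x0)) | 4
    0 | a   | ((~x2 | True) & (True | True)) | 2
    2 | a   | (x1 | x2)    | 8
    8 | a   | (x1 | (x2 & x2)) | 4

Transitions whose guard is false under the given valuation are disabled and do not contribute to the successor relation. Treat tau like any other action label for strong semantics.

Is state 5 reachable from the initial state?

After dropping false guards: 12 live edges.
L0 = {0}
L1 = {2,4,6}  now seen {0,2,4,6}
L2 = {3,8}  now seen {0,2,3,4,6,8}
L3 = {1}  now seen {0,1,2,3,4,6,8}
L4 = {5}  now seen {0,1,2,3,4,5,6,8}
Reachable = {0,1,2,3,4,5,6,8}
Path to 5: b·c·c·c

Answer: REACHABLE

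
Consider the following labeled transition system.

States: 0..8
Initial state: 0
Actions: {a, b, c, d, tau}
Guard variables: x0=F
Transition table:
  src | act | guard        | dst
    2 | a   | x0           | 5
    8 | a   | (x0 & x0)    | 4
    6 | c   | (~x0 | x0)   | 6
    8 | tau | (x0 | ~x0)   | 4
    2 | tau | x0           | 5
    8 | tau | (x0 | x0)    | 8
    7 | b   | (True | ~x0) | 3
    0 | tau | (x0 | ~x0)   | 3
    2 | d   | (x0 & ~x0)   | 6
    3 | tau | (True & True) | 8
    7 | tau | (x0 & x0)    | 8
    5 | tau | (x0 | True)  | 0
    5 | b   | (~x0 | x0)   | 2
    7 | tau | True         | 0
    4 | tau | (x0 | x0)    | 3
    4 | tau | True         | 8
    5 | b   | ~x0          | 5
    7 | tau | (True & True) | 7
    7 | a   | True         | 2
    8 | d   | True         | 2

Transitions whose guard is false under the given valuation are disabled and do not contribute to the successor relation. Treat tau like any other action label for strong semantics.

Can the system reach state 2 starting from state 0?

Answer: REACHABLE

Analysis:
13 transition(s) survive guard evaluation.
L0 = {0}
L1 = {3}  cumulative {0,3}
L2 = {8}  cumulative {0,3,8}
L3 = {2,4}  cumulative {0,2,3,4,8}
Reachable = {0,2,3,4,8}
Path to 2: tau·tau·d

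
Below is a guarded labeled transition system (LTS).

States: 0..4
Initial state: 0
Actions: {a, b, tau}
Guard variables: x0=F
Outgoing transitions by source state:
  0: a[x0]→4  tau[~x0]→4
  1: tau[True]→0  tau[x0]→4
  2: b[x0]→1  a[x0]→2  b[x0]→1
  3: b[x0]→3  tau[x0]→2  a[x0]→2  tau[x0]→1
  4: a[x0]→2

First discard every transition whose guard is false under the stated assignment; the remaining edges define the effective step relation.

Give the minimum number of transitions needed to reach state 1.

Layered search for 1:
  Layer 0: {0}
  Layer 1: {4}
1 never appears.

Answer: UNREACHABLE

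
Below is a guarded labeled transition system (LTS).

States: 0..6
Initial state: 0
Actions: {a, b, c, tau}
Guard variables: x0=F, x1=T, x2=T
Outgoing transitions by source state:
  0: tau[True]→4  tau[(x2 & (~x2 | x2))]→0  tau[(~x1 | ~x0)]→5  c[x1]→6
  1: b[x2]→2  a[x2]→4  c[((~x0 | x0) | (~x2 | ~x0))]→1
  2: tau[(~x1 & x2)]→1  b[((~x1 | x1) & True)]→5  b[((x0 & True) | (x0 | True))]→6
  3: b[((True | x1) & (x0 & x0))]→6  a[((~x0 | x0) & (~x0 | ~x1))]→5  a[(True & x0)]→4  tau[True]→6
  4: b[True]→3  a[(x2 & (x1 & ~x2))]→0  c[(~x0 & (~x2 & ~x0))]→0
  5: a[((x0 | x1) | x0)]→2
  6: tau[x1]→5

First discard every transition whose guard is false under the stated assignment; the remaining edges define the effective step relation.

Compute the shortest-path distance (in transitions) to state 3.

Answer: 2

Working:
BFS to 3:
  Layer 0: {0}
  Layer 1: {4,5,6}
  Layer 2: {2,3}
first hit 3 at d=2 via tau·b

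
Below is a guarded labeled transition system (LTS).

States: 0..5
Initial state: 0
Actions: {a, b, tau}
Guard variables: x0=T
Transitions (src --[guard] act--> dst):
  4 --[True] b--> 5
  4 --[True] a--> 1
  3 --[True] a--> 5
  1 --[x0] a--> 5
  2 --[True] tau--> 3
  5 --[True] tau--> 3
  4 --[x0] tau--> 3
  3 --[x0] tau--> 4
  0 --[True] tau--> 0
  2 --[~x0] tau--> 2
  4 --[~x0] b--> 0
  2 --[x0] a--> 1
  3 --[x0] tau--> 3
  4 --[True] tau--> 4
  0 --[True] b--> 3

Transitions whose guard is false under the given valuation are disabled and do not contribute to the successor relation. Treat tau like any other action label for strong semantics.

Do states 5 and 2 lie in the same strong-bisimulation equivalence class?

Answer: NOT BISIMILAR

Analysis:
Bisimulation quotient by refinement:
  P[0] = {{0,1,2,3,4,5}}
  P[1] = {{0},{1},{2,3},{4},{5}}
  P[2] = {{0},{1},{2},{3},{4},{5}}
6 equivalence class(es) (converged in 3)
5∈{5}, 2∈{2}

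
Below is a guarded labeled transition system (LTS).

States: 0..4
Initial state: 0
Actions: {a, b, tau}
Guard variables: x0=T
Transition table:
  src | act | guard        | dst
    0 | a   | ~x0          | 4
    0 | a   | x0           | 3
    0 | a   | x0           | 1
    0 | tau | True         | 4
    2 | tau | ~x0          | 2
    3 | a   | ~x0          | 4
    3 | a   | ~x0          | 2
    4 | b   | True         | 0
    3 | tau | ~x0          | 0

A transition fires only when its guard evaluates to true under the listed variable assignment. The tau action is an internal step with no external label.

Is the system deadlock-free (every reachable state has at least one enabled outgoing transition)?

R = {0,1,3,4}
  0: a→1  a→3  tau→4  [3 exit(s)]
  1: ∅  [STUCK]
  3: ∅  [STUCK]
  4: b→0  [1 exit(s)]
witness 1: a

Answer: DEADLOCK at state 1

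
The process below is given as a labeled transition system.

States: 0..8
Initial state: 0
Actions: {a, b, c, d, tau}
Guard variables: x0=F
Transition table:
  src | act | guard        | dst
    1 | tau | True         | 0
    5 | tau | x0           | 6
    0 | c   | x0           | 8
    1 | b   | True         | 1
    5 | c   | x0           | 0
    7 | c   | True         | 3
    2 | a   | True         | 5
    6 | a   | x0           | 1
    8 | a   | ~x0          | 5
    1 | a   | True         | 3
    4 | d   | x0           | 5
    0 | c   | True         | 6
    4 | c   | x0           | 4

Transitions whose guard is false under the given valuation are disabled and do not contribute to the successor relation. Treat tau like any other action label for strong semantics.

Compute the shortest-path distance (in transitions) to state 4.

BFS to 4:
  depth 0: {0}
  depth 1: {6}
4 never appears.

Answer: UNREACHABLE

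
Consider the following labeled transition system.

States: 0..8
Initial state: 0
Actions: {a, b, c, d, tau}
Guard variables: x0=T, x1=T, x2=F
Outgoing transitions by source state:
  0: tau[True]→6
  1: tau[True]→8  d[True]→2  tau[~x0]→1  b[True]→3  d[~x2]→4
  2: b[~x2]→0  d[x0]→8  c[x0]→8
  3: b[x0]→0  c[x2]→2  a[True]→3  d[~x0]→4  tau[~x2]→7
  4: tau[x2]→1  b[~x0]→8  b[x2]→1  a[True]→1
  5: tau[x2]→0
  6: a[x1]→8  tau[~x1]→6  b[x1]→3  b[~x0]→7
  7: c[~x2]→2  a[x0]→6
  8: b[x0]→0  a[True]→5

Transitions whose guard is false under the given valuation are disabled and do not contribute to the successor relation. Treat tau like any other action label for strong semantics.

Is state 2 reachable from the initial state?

Guard filter leaves 18 enabled edge(s).
Layer 0: {0}
Layer 1: {6}  cumulative {0,6}
Layer 2: {3,8}  cumulative {0,3,6,8}
Layer 3: {5,7}  cumulative {0,3,5,6,7,8}
Layer 4: {2}  cumulative {0,2,3,5,6,7,8}
Reach set: {0,2,3,5,6,7,8}
trace reaching 2: tau·b·tau·c

Answer: REACHABLE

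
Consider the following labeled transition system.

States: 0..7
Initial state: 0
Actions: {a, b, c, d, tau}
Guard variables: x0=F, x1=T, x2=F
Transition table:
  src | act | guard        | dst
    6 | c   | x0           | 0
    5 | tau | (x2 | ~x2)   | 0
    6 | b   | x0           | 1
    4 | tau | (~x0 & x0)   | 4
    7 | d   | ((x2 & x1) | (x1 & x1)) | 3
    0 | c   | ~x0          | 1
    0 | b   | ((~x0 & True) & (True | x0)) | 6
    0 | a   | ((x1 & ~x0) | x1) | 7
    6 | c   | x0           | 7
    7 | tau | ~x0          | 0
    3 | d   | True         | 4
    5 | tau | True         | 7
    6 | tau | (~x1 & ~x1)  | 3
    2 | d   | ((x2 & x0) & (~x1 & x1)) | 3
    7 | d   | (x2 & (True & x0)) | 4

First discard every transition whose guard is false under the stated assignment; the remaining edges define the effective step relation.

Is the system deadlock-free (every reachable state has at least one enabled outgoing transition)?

R = {0,1,3,4,6,7}
  0: a→7  b→6  c→1  [3 out]
  1: ∅  [no exit]
  3: d→4  [1 out]
  4: ∅  [no exit]
  6: ∅  [no exit]
  7: d→3  tau→0  [2 out]
Path to 1: c

Answer: DEADLOCK at state 1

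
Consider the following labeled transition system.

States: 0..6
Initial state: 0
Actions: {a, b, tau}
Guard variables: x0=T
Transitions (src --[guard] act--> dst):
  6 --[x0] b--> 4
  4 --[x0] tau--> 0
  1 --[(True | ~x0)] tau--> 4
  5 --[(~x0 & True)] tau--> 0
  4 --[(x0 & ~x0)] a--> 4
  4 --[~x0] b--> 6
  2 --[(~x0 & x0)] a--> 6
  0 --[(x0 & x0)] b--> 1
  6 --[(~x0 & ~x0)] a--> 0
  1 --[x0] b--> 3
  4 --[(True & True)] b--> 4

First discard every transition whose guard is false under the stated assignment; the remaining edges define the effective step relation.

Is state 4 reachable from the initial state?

Answer: REACHABLE

Working:
6 transition(s) survive guard evaluation.
depth 0: {0}
depth 1: {1}  total {0,1}
depth 2: {3,4}  total {0,1,3,4}
Reach set: {0,1,3,4}
Path to 4: b·tau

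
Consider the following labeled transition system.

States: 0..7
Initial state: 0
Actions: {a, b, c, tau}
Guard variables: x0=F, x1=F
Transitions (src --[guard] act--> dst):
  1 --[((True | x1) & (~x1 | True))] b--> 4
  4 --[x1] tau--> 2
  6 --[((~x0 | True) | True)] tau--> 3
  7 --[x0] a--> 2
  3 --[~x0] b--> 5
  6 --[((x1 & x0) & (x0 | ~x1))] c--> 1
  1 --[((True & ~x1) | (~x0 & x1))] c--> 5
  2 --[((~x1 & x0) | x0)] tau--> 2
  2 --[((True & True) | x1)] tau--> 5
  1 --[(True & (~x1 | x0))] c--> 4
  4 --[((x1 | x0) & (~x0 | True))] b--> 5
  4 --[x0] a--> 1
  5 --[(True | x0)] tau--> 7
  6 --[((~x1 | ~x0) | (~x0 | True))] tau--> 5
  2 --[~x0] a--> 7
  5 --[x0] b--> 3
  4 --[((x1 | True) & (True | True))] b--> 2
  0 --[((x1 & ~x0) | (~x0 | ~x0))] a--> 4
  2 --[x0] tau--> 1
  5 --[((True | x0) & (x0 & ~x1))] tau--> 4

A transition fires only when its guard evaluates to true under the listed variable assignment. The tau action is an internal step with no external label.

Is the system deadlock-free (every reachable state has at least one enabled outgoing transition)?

Reach set: {0,2,4,5,7}
  0: a→4  [deg 1]
  2: a→7  tau→5  [deg 2]
  4: b→2  [deg 1]
  5: tau→7  [deg 1]
  7: ∅  [STUCK]
Path to 7: a·b·a

Answer: DEADLOCK at state 7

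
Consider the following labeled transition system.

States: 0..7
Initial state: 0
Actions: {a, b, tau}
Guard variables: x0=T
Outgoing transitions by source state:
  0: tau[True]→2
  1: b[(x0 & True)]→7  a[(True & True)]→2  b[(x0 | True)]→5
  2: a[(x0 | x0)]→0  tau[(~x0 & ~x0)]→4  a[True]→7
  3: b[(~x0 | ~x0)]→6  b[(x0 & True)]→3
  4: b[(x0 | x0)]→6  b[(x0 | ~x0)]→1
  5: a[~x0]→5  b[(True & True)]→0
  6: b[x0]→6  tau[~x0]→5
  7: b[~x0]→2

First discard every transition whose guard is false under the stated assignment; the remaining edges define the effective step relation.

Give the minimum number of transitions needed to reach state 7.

Answer: 2

Analysis:
BFS to 7:
  L0 = {0}
  L1 = {2}
  L2 = {7}
7 enters at depth 2; path tau·a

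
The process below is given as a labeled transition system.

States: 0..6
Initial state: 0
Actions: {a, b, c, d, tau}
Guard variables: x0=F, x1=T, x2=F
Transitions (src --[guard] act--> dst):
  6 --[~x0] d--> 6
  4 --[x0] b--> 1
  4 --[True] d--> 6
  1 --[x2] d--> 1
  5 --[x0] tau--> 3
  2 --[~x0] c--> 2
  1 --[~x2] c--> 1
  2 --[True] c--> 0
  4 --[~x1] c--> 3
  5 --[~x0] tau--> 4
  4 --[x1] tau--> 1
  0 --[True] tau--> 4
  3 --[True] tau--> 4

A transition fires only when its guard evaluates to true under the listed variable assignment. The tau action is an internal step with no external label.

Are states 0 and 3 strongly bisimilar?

Compute ~ classes (split until stable):
  P[0] = {{0,1,2,3,4,5,6}}
  P[1] = {{0,3,5},{1,2},{4},{6}}
  P[2] = {{0,3,5},{1},{2},{4},{6}}
5 equivalence class(es) (converged in 3)
[0]={0,3,5}  [3]={0,3,5}

Answer: BISIMILAR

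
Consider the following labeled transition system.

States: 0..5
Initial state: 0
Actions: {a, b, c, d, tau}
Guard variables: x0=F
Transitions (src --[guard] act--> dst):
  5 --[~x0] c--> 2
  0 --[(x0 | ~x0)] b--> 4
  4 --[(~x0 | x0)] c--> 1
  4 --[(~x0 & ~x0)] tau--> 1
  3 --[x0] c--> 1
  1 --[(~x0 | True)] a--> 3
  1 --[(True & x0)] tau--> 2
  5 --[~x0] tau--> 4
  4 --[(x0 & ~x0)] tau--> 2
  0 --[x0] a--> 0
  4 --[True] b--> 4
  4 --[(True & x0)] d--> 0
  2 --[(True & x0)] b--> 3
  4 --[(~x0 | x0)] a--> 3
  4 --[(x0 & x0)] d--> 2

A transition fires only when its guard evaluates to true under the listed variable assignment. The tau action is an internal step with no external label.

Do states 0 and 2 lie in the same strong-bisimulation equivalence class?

Compute ~ classes (split until stable):
  round 0: {{0,1,2,3,4,5}}
  round 1: {{0},{1},{2,3},{4},{5}}
5 equivalence class(es) (converged in 2)
[0]={0}  [2]={2,3}

Answer: NOT BISIMILAR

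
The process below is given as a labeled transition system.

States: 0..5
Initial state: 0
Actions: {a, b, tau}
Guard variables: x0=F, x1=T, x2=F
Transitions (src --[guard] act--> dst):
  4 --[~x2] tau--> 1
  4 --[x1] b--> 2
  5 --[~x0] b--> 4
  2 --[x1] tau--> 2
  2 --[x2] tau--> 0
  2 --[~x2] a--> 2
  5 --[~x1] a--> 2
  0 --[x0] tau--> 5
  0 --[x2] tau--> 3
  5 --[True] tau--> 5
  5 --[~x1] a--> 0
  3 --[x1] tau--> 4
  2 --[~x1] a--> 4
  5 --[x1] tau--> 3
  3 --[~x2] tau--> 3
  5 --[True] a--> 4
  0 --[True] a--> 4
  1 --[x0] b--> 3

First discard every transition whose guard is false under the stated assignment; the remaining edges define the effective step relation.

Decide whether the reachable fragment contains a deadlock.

R = {0,1,2,4}
  0: a→4  [1 exit(s)]
  1: ∅  [deadlock]
  2: a→2  tau→2  [2 exit(s)]
  4: b→2  tau→1  [2 exit(s)]
trace reaching 1: a·tau

Answer: DEADLOCK at state 1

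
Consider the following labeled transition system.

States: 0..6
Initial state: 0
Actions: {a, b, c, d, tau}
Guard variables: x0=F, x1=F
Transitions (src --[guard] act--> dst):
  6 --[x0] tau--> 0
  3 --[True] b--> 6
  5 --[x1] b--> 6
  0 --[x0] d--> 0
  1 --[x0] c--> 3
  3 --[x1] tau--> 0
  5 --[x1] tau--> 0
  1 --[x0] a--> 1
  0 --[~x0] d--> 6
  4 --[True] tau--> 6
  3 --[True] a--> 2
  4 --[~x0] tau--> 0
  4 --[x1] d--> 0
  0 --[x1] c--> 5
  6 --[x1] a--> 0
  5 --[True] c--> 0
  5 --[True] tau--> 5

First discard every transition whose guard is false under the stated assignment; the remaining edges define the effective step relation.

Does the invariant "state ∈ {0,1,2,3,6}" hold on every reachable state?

Allowed set {0,1,2,3,6}
R = {0,6}
  0: ✓
  6: ✓

Answer: INVARIANT HOLDS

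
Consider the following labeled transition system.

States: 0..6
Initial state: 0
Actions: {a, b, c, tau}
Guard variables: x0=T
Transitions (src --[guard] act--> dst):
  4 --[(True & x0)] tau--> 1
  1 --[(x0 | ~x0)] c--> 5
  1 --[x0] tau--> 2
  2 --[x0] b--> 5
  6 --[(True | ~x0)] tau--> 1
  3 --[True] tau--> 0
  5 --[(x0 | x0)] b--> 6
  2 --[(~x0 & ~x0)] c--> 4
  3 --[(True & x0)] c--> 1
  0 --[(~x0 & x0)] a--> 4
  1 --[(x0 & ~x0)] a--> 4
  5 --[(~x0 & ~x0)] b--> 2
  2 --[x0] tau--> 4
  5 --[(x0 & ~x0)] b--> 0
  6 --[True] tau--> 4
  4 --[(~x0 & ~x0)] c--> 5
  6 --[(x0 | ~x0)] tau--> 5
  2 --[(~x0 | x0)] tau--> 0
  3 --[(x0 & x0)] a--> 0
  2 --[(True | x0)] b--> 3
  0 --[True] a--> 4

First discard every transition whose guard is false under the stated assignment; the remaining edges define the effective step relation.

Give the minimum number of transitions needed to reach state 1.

BFS to 1:
  L0 = {0}
  L1 = {4}
  L2 = {1}
first hit 1 at d=2 via a·tau

Answer: 2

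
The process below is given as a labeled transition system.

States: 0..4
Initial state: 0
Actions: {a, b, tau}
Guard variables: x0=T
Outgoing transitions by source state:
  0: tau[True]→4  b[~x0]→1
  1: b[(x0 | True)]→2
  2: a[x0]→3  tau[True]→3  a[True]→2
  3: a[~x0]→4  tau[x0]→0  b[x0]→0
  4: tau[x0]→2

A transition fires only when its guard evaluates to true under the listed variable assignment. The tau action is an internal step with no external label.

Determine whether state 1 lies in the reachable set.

Answer: UNREACHABLE

Analysis:
8 transition(s) survive guard evaluation.
Layer 0: {0}
Layer 1: {4}  cumulative {0,4}
Layer 2: {2}  cumulative {0,2,4}
Layer 3: {3}  cumulative {0,2,3,4}
Reach set: {0,2,3,4}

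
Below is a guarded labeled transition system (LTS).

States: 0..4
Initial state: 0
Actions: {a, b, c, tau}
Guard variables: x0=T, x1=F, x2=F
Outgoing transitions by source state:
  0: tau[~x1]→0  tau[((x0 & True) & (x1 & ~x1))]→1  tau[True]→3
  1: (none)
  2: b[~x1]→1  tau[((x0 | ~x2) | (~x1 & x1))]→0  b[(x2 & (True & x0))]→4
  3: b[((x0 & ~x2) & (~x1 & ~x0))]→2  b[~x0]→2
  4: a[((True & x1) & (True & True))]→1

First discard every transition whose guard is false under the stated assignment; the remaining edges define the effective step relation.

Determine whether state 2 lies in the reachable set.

Answer: UNREACHABLE

Analysis:
Guard filter leaves 4 enabled edge(s).
depth 0: {0}
depth 1: {3}  now seen {0,3}
Reach set: {0,3}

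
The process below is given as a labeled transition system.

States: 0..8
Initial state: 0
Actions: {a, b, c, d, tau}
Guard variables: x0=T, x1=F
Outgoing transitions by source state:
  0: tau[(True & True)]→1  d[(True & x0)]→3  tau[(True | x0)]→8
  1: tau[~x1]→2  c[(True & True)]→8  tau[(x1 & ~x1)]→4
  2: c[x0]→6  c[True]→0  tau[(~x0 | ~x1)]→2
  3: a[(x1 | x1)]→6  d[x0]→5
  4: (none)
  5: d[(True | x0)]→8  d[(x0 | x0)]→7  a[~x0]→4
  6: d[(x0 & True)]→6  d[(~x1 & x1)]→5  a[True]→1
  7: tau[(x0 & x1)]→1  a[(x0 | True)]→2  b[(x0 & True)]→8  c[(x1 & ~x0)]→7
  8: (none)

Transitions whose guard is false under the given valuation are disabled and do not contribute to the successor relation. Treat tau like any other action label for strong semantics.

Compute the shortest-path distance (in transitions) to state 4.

Answer: UNREACHABLE

Analysis:
BFS to 4:
  L0 = {0}
  L1 = {1,3,8}
  L2 = {2,5}
  L3 = {6,7}
4 never appears.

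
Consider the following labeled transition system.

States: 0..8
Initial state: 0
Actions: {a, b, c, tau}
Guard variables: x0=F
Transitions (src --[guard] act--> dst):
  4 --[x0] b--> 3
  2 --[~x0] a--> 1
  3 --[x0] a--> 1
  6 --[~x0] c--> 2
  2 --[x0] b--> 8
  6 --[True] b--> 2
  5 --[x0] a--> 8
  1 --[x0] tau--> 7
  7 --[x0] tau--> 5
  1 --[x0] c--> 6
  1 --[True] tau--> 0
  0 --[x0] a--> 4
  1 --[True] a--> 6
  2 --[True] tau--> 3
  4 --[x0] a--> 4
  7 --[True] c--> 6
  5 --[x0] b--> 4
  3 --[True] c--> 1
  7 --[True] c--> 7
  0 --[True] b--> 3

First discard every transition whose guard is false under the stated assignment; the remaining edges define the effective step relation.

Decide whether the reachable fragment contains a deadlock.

Reach set: {0,1,2,3,6}
  0: b→3  [deg 1]
  1: a→6  tau→0  [deg 2]
  2: a→1  tau→3  [deg 2]
  3: c→1  [deg 1]
  6: b→2  c→2  [deg 2]

Answer: DEADLOCK-FREE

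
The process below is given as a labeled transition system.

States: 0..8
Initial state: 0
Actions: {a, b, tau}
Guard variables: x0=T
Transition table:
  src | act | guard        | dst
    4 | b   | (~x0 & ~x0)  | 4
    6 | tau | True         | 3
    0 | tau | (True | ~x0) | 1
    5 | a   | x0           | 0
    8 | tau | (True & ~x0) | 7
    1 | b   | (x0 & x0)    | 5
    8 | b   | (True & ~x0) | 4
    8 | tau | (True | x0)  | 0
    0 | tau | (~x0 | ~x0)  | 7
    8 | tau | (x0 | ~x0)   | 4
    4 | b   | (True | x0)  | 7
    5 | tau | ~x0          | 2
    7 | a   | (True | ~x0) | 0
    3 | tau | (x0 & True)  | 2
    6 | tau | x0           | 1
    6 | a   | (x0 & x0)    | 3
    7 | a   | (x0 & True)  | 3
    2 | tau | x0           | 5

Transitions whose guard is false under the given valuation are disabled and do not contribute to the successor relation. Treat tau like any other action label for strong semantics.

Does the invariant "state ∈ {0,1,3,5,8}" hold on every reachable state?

Safe = {0,1,3,5,8}
R = {0,1,5}
  0: ✓
  1: ✓
  5: ✓

Answer: INVARIANT HOLDS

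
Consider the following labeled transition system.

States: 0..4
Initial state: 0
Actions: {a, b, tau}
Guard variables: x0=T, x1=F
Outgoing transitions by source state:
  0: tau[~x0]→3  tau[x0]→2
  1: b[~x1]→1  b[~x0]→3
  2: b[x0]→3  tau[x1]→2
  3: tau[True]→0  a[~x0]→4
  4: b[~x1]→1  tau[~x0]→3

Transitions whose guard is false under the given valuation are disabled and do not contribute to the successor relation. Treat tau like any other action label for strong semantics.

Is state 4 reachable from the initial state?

5 transition(s) survive guard evaluation.
L0 = {0}
L1 = {2}  now seen {0,2}
L2 = {3}  now seen {0,2,3}
Reach set: {0,2,3}

Answer: UNREACHABLE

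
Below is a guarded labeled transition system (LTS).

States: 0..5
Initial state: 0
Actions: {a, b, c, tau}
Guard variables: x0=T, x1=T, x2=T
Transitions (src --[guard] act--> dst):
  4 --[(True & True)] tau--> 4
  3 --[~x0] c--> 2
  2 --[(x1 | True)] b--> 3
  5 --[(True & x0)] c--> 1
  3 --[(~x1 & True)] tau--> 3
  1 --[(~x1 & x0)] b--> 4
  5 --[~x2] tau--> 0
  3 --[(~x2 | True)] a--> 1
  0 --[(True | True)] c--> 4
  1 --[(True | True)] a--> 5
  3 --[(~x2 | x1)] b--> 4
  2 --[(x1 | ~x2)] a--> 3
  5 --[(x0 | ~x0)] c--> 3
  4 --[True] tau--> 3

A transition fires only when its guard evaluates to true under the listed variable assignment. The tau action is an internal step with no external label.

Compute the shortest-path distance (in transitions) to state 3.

Answer: 2

Analysis:
Layered search for 3:
  L0 = {0}
  L1 = {4}
  L2 = {3}
depth(3)=2, e.g. c·tau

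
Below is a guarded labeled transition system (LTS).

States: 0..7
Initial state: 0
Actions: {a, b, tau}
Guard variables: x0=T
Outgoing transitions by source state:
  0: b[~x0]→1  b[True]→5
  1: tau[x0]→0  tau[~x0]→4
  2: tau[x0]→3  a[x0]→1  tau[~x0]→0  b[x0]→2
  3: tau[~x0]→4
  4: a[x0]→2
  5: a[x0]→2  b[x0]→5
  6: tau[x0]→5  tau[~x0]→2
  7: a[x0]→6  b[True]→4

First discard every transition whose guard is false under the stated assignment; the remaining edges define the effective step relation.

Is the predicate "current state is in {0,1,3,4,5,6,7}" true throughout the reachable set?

Inv-set: {0,1,3,4,5,6,7}
Reach set: {0,1,2,3,5}
  0: ✓
  1: ✓
  2: ✗ unsafe
  3: ✓
  5: ✓
reach 2 via b·a — violates

Answer: INVARIANT VIOLATED at state 2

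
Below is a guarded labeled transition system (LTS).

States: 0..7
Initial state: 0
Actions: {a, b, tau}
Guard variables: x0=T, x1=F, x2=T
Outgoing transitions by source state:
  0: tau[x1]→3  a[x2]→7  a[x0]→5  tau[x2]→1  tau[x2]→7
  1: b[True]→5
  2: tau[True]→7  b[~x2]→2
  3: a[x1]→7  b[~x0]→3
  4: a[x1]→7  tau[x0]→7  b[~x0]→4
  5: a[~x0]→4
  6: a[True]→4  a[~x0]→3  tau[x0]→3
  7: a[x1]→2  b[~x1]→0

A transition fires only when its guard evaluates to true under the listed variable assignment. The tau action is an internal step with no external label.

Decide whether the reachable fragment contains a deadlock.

Reach set: {0,1,5,7}
  0: a→5  a→7  tau→1  tau→7  [deg 4]
  1: b→5  [deg 1]
  5: ∅  [deadlock]
  7: b→0  [deg 1]
trace reaching 5: a

Answer: DEADLOCK at state 5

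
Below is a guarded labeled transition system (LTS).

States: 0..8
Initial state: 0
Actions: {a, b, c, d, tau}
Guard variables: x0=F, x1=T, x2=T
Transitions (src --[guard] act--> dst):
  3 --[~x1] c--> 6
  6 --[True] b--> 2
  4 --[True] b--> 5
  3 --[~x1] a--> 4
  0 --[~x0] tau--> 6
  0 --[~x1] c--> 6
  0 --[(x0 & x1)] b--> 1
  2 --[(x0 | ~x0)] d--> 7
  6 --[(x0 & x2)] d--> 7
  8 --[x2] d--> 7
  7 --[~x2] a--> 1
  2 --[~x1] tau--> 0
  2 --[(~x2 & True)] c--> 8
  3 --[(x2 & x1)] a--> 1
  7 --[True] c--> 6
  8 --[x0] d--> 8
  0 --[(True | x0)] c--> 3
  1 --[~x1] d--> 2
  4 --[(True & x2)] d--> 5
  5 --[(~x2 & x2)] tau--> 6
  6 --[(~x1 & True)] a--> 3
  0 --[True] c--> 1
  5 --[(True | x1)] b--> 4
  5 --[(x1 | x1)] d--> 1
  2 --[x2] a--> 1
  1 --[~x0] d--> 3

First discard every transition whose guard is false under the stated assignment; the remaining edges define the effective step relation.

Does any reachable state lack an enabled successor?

Reachable = {0,1,2,3,6,7}
  0: c→1  c→3  tau→6  [deg 3]
  1: d→3  [deg 1]
  2: a→1  d→7  [deg 2]
  3: a→1  [deg 1]
  6: b→2  [deg 1]
  7: c→6  [deg 1]

Answer: DEADLOCK-FREE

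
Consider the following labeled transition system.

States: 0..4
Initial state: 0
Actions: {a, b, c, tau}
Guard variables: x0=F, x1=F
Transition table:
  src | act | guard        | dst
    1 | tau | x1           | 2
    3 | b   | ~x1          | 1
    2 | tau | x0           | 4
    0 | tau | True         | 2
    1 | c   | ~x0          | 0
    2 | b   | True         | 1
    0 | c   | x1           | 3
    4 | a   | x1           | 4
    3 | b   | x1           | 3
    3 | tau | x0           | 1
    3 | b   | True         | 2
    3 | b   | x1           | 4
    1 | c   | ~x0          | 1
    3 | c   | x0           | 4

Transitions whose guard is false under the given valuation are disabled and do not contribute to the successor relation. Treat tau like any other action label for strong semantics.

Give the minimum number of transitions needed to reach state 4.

Layered search for 4:
  depth 0: {0}
  depth 1: {2}
  depth 2: {1}
4 never appears.

Answer: UNREACHABLE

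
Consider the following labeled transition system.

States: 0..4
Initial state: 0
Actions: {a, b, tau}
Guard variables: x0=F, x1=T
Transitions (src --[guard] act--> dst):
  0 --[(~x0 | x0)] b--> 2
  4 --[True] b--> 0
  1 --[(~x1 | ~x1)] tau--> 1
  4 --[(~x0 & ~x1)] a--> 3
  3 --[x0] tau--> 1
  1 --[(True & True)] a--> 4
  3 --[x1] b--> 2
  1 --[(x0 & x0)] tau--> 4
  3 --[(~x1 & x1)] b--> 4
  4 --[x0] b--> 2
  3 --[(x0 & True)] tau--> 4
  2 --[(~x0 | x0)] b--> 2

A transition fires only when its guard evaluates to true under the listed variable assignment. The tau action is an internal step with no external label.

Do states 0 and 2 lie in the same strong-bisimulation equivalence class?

Refine partition for ~:
  π0 = {{0,1,2,3,4}}
  π1 = {{0,2,3,4},{1}}
2 equivalence class(es) (converged in 2)
class of 0: {0,2,3,4}; class of 2: {0,2,3,4}

Answer: BISIMILAR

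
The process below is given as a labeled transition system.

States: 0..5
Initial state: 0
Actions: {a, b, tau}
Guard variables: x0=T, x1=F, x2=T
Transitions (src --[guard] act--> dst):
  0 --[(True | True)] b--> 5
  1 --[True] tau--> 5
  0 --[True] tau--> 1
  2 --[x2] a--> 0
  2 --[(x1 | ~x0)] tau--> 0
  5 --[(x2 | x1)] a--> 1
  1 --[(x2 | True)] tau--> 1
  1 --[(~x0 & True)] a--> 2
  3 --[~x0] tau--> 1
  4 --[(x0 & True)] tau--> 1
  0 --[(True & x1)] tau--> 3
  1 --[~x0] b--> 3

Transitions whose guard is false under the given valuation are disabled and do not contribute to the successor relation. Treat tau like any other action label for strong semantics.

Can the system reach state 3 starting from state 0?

Guard filter leaves 7 enabled edge(s).
Layer 0: {0}
Layer 1: {1,5}  now seen {0,1,5}
Reach set: {0,1,5}

Answer: UNREACHABLE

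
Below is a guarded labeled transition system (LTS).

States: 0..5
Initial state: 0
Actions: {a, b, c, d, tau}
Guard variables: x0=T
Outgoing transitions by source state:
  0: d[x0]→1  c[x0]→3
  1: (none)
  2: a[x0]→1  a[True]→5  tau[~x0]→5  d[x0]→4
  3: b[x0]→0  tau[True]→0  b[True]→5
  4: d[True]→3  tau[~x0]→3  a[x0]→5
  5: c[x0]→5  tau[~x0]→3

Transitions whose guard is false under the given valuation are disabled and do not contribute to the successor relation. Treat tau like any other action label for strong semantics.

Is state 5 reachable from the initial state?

After dropping false guards: 11 live edges.
depth 0: {0}
depth 1: {1,3}  cumulative {0,1,3}
depth 2: {5}  cumulative {0,1,3,5}
Reachable = {0,1,3,5}
Path to 5: c·b

Answer: REACHABLE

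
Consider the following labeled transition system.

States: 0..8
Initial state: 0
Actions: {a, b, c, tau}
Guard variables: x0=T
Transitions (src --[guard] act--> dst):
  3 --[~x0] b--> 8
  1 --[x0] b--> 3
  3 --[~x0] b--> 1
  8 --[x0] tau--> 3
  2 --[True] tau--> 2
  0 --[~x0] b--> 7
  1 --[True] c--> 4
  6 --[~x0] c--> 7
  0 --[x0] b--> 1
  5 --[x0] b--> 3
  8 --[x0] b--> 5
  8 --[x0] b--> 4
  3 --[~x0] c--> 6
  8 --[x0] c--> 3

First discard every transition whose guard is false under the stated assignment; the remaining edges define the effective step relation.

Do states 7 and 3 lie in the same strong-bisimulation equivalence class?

Answer: BISIMILAR

Working:
Refine partition for ~:
  π0 = {{0,1,2,3,4,5,6,7,8}}
  π1 = {{0,5},{1},{2},{3,4,6,7},{8}}
  π2 = {{0},{1},{2},{3,4,6,7},{5},{8}}
stable after 3 split(s): 6 block(s)
7∈{3,4,6,7}, 3∈{3,4,6,7}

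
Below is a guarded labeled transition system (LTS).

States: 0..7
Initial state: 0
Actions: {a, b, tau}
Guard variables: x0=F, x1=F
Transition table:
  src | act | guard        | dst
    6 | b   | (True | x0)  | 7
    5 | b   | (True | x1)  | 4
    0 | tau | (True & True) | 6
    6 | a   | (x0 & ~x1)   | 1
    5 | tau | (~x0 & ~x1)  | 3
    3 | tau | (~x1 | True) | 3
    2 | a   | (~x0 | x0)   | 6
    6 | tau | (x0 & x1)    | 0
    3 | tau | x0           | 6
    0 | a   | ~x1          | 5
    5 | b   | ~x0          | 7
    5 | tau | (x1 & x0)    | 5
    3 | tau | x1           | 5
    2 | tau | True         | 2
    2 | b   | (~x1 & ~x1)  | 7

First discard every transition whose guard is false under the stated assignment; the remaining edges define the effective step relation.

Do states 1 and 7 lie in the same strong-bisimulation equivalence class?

Answer: BISIMILAR

Analysis:
Compute ~ classes (split until stable):
  P[0] = {{0,1,2,3,4,5,6,7}}
  P[1] = {{0},{1,4,7},{2},{3},{5},{6}}
6 equivalence class(es) (converged in 2)
[1]={1,4,7}  [7]={1,4,7}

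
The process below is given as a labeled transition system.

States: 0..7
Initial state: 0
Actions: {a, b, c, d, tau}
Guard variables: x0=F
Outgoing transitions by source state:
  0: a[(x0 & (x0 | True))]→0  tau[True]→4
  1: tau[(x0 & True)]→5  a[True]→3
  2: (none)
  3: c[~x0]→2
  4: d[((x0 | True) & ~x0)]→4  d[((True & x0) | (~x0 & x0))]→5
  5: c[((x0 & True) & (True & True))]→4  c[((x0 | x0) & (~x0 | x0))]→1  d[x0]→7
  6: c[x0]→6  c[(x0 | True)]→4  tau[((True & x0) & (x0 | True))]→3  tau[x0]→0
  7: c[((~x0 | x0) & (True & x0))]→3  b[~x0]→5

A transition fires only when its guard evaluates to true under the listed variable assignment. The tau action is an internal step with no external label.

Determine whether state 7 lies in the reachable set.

Answer: UNREACHABLE

Trace:
6 transition(s) survive guard evaluation.
L0 = {0}
L1 = {4}  now seen {0,4}
Reach set: {0,4}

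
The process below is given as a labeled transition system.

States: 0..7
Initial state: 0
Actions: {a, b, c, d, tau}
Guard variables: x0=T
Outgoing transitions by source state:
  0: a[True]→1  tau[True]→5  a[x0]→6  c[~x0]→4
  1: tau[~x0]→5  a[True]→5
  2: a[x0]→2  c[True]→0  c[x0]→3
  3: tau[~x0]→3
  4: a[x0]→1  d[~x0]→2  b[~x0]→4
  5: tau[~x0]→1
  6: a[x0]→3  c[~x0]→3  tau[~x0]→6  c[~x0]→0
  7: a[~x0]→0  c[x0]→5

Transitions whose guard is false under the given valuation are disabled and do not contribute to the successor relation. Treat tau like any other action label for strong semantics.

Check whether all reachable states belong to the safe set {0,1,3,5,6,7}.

Answer: INVARIANT HOLDS

Analysis:
Allowed set {0,1,3,5,6,7}
R = {0,1,3,5,6}
  0: ✓
  1: ✓
  3: ✓
  5: ✓
  6: ✓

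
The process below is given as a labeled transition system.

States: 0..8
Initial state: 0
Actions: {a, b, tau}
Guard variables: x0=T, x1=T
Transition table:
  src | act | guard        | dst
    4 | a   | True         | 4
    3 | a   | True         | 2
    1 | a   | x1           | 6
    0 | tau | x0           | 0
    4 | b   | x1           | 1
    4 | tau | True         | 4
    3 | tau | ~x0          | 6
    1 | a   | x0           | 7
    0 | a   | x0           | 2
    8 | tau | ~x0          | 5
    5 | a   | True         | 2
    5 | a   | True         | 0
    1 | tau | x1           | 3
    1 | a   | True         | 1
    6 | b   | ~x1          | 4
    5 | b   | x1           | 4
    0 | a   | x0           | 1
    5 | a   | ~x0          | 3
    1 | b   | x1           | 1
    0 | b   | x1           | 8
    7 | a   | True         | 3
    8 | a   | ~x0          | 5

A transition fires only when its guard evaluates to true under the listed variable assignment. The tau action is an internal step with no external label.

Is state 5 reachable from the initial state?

Answer: UNREACHABLE

Working:
After dropping false guards: 17 live edges.
depth 0: {0}
depth 1: {1,2,8}  cumulative {0,1,2,8}
depth 2: {3,6,7}  cumulative {0,1,2,3,6,7,8}
R = {0,1,2,3,6,7,8}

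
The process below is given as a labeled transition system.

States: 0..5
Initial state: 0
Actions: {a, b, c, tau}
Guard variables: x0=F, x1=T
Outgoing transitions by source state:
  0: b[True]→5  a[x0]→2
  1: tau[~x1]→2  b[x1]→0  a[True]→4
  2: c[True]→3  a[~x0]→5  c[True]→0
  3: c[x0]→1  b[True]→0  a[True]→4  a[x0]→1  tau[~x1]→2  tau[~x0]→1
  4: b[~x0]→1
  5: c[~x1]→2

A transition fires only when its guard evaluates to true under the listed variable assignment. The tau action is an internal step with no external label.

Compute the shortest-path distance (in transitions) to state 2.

Breadth-first toward 2:
  Layer 0: {0}
  Layer 1: {5}
2 never appears.

Answer: UNREACHABLE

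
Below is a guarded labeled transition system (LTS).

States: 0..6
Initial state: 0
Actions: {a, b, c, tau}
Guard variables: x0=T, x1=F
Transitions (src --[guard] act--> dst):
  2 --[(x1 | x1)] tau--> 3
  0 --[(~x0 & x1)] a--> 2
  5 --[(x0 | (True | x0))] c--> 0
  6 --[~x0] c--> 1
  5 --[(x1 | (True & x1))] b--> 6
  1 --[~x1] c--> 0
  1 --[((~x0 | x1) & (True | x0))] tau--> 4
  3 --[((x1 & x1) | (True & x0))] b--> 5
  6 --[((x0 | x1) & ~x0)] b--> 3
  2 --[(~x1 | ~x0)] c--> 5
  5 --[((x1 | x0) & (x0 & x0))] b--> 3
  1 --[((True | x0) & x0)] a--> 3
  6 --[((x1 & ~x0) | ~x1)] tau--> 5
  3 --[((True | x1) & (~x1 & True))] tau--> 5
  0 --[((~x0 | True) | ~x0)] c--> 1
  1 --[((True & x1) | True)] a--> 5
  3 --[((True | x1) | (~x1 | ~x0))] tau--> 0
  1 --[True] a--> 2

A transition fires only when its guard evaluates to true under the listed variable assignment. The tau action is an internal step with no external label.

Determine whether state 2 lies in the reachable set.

Guard filter leaves 12 enabled edge(s).
depth 0: {0}
depth 1: {1}  now seen {0,1}
depth 2: {2,3,5}  now seen {0,1,2,3,5}
R = {0,1,2,3,5}
Path to 2: c·a

Answer: REACHABLE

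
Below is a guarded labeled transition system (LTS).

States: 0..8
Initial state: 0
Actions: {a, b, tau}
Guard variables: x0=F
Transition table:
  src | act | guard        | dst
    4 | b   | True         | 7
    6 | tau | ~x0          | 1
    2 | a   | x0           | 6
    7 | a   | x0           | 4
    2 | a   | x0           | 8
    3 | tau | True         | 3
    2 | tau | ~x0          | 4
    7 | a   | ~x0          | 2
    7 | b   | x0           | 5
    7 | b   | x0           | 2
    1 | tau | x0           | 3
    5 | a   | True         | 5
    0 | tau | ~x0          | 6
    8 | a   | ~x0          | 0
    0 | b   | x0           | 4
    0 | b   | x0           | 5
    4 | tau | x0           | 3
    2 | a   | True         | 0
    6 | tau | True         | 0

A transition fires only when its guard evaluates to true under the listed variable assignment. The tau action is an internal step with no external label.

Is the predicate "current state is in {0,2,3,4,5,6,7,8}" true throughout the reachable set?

Answer: INVARIANT VIOLATED at state 1

Working:
Inv-set: {0,2,3,4,5,6,7,8}
Reach set: {0,1,6}
  0: ok
  1: ✗ unsafe
  6: ok
witness against invariant: tau·tau → 1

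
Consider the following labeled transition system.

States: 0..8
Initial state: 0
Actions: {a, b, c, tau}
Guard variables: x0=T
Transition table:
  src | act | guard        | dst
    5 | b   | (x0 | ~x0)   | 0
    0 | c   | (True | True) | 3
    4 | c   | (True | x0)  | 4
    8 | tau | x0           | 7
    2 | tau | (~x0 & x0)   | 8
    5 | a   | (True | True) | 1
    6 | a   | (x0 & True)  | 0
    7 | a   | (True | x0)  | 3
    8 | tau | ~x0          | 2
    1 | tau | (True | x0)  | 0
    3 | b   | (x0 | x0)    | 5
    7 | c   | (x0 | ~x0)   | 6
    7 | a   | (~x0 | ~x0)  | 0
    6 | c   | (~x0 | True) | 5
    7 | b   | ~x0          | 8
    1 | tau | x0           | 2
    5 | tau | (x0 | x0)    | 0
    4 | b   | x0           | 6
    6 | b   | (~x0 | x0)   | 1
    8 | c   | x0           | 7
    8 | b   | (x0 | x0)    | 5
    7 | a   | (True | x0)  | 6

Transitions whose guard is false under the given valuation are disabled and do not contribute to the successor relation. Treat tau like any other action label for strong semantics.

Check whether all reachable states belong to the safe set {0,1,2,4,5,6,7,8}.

Answer: INVARIANT VIOLATED at state 3

Trace:
Allowed set {0,1,2,4,5,6,7,8}
Reach set: {0,1,2,3,5}
  0: ✓
  1: ✓
  2: ✓
  3: ✗ unsafe
  5: ✓
reach 3 via c — violates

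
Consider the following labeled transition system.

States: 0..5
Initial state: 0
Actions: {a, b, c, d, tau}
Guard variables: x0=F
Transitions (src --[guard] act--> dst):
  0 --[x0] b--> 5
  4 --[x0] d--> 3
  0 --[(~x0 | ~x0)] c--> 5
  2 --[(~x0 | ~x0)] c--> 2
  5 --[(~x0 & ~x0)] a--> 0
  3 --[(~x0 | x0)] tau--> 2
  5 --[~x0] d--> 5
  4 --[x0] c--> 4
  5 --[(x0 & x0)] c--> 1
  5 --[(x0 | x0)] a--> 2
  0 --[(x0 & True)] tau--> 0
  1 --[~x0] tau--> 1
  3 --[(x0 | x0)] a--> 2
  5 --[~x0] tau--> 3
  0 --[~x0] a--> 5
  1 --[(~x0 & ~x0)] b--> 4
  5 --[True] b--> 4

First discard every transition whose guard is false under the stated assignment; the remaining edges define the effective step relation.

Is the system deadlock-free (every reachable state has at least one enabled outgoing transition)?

Answer: DEADLOCK at state 4

Analysis:
Reachable = {0,2,3,4,5}
  0: a→5  c→5  [2 exit(s)]
  2: c→2  [1 exit(s)]
  3: tau→2  [1 exit(s)]
  4: ∅  [STUCK]
  5: a→0  b→4  d→5  tau→3  [4 exit(s)]
Path to 4: c·b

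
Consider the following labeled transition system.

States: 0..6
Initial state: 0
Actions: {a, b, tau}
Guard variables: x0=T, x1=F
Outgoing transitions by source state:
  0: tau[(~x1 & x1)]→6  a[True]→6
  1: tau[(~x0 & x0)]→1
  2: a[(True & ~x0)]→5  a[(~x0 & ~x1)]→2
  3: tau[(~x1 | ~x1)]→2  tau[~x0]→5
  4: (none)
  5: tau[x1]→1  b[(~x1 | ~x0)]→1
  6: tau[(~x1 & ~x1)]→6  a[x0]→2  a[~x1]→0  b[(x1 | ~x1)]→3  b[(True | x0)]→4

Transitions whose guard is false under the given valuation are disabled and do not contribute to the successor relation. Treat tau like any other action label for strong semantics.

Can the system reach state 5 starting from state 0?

Answer: UNREACHABLE

Analysis:
8 transition(s) survive guard evaluation.
Layer 0: {0}
Layer 1: {6}  now seen {0,6}
Layer 2: {2,3,4}  now seen {0,2,3,4,6}
R = {0,2,3,4,6}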